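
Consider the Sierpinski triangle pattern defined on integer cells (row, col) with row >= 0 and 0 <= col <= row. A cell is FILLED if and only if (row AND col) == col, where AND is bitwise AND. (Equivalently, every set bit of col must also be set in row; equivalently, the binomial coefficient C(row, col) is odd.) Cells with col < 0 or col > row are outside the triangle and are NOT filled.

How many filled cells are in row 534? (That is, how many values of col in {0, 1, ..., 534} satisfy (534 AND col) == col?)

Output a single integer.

534 in binary = 1000010110
popcount(534) = number of 1-bits in 1000010110 = 4
A col c satisfies (534 AND c) == c iff every set bit of c is also set in 534; each of the 4 set bits of 534 can independently be on or off in c.
count = 2^4 = 16

Answer: 16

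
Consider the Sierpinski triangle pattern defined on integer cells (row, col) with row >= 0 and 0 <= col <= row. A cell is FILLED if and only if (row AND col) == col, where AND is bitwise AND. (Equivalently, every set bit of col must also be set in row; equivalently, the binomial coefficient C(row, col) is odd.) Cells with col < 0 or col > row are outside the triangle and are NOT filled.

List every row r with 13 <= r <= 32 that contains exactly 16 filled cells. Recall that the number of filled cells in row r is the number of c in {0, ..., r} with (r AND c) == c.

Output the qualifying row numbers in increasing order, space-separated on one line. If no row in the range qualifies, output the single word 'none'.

Answer: 15 23 27 29 30

Derivation:
Row r has 2^popcount(r) filled cells, so we need popcount(r) = log2(16) = 4.
Scan r = 13..32 and keep those with exactly 4 one-bits:
r=13=1101 popcount=3 -> skip
r=14=1110 popcount=3 -> skip
r=15=1111 popcount=4 -> KEEP
r=16=10000 popcount=1 -> skip
r=17=10001 popcount=2 -> skip
r=18=10010 popcount=2 -> skip
r=19=10011 popcount=3 -> skip
r=20=10100 popcount=2 -> skip
r=21=10101 popcount=3 -> skip
r=22=10110 popcount=3 -> skip
r=23=10111 popcount=4 -> KEEP
r=24=11000 popcount=2 -> skip
r=25=11001 popcount=3 -> skip
r=26=11010 popcount=3 -> skip
r=27=11011 popcount=4 -> KEEP
r=28=11100 popcount=3 -> skip
r=29=11101 popcount=4 -> KEEP
r=30=11110 popcount=4 -> KEEP
r=31=11111 popcount=5 -> skip
r=32=100000 popcount=1 -> skip
Kept rows: 15 23 27 29 30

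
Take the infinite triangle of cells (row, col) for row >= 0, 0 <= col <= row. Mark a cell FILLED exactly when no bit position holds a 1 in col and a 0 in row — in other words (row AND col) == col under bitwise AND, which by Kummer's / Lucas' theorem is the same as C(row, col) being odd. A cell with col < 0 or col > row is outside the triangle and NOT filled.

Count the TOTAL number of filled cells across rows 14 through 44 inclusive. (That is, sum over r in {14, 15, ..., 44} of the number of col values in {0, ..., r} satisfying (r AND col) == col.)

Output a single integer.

Answer: 284

Derivation:
r14=1110 pc3: +8 =8
r15=1111 pc4: +16 =24
r16=10000 pc1: +2 =26
r17=10001 pc2: +4 =30
r18=10010 pc2: +4 =34
r19=10011 pc3: +8 =42
r20=10100 pc2: +4 =46
r21=10101 pc3: +8 =54
r22=10110 pc3: +8 =62
r23=10111 pc4: +16 =78
r24=11000 pc2: +4 =82
r25=11001 pc3: +8 =90
r26=11010 pc3: +8 =98
r27=11011 pc4: +16 =114
r28=11100 pc3: +8 =122
r29=11101 pc4: +16 =138
r30=11110 pc4: +16 =154
r31=11111 pc5: +32 =186
r32=100000 pc1: +2 =188
r33=100001 pc2: +4 =192
r34=100010 pc2: +4 =196
r35=100011 pc3: +8 =204
r36=100100 pc2: +4 =208
r37=100101 pc3: +8 =216
r38=100110 pc3: +8 =224
r39=100111 pc4: +16 =240
r40=101000 pc2: +4 =244
r41=101001 pc3: +8 =252
r42=101010 pc3: +8 =260
r43=101011 pc4: +16 =276
r44=101100 pc3: +8 =284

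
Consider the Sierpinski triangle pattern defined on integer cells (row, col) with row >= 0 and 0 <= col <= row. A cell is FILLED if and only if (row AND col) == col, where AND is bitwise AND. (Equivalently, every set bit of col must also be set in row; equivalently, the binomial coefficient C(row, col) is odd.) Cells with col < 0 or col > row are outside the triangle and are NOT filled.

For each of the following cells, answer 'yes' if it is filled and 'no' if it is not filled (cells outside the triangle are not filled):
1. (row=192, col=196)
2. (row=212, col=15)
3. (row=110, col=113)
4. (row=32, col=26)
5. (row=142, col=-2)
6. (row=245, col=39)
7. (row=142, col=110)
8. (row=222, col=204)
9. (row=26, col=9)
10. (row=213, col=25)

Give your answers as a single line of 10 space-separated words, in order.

Answer: no no no no no no no yes no no

Derivation:
(192,196): col outside [0, 192] -> not filled
(212,15): row=0b11010100, col=0b1111, row AND col = 0b100 = 4; 4 != 15 -> empty
(110,113): col outside [0, 110] -> not filled
(32,26): row=0b100000, col=0b11010, row AND col = 0b0 = 0; 0 != 26 -> empty
(142,-2): col outside [0, 142] -> not filled
(245,39): row=0b11110101, col=0b100111, row AND col = 0b100101 = 37; 37 != 39 -> empty
(142,110): row=0b10001110, col=0b1101110, row AND col = 0b1110 = 14; 14 != 110 -> empty
(222,204): row=0b11011110, col=0b11001100, row AND col = 0b11001100 = 204; 204 == 204 -> filled
(26,9): row=0b11010, col=0b1001, row AND col = 0b1000 = 8; 8 != 9 -> empty
(213,25): row=0b11010101, col=0b11001, row AND col = 0b10001 = 17; 17 != 25 -> empty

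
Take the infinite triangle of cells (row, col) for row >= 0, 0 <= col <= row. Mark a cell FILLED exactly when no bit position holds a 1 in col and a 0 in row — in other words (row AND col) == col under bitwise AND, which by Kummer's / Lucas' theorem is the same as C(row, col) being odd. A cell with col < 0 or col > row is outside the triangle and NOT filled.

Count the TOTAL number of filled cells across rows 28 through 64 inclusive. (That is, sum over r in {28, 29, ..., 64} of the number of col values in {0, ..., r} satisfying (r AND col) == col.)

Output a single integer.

r28=11100 pc3: +8 =8
r29=11101 pc4: +16 =24
r30=11110 pc4: +16 =40
r31=11111 pc5: +32 =72
r32=100000 pc1: +2 =74
r33=100001 pc2: +4 =78
r34=100010 pc2: +4 =82
r35=100011 pc3: +8 =90
r36=100100 pc2: +4 =94
r37=100101 pc3: +8 =102
r38=100110 pc3: +8 =110
r39=100111 pc4: +16 =126
r40=101000 pc2: +4 =130
r41=101001 pc3: +8 =138
r42=101010 pc3: +8 =146
r43=101011 pc4: +16 =162
r44=101100 pc3: +8 =170
r45=101101 pc4: +16 =186
r46=101110 pc4: +16 =202
r47=101111 pc5: +32 =234
r48=110000 pc2: +4 =238
r49=110001 pc3: +8 =246
r50=110010 pc3: +8 =254
r51=110011 pc4: +16 =270
r52=110100 pc3: +8 =278
r53=110101 pc4: +16 =294
r54=110110 pc4: +16 =310
r55=110111 pc5: +32 =342
r56=111000 pc3: +8 =350
r57=111001 pc4: +16 =366
r58=111010 pc4: +16 =382
r59=111011 pc5: +32 =414
r60=111100 pc4: +16 =430
r61=111101 pc5: +32 =462
r62=111110 pc5: +32 =494
r63=111111 pc6: +64 =558
r64=1000000 pc1: +2 =560

Answer: 560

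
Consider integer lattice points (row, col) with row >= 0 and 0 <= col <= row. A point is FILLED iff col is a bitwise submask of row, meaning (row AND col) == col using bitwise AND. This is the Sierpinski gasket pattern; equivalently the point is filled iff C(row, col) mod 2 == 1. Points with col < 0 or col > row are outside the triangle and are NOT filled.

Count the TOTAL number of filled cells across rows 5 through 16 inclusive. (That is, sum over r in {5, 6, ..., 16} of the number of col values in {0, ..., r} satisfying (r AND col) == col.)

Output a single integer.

Answer: 72

Derivation:
r5=101 pc2: +4 =4
r6=110 pc2: +4 =8
r7=111 pc3: +8 =16
r8=1000 pc1: +2 =18
r9=1001 pc2: +4 =22
r10=1010 pc2: +4 =26
r11=1011 pc3: +8 =34
r12=1100 pc2: +4 =38
r13=1101 pc3: +8 =46
r14=1110 pc3: +8 =54
r15=1111 pc4: +16 =70
r16=10000 pc1: +2 =72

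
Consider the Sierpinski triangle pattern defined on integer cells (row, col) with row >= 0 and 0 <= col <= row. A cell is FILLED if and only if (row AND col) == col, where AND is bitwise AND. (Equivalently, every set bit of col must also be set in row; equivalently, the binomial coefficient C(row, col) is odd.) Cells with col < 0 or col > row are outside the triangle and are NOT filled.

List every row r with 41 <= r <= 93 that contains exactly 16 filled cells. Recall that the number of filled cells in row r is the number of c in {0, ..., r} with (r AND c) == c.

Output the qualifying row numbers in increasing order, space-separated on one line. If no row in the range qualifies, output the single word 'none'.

Answer: 43 45 46 51 53 54 57 58 60 71 75 77 78 83 85 86 89 90 92

Derivation:
Row r has 2^popcount(r) filled cells, so we need popcount(r) = log2(16) = 4.
Scan r = 41..93 and keep those with exactly 4 one-bits:
r=41=101001 popcount=3 -> skip
r=42=101010 popcount=3 -> skip
r=43=101011 popcount=4 -> KEEP
r=44=101100 popcount=3 -> skip
r=45=101101 popcount=4 -> KEEP
r=46=101110 popcount=4 -> KEEP
r=47=101111 popcount=5 -> skip
r=48=110000 popcount=2 -> skip
r=49=110001 popcount=3 -> skip
r=50=110010 popcount=3 -> skip
r=51=110011 popcount=4 -> KEEP
r=52=110100 popcount=3 -> skip
r=53=110101 popcount=4 -> KEEP
r=54=110110 popcount=4 -> KEEP
r=55=110111 popcount=5 -> skip
r=56=111000 popcount=3 -> skip
r=57=111001 popcount=4 -> KEEP
r=58=111010 popcount=4 -> KEEP
r=59=111011 popcount=5 -> skip
r=60=111100 popcount=4 -> KEEP
r=61=111101 popcount=5 -> skip
r=62=111110 popcount=5 -> skip
r=63=111111 popcount=6 -> skip
r=64=1000000 popcount=1 -> skip
r=65=1000001 popcount=2 -> skip
r=66=1000010 popcount=2 -> skip
r=67=1000011 popcount=3 -> skip
r=68=1000100 popcount=2 -> skip
r=69=1000101 popcount=3 -> skip
r=70=1000110 popcount=3 -> skip
r=71=1000111 popcount=4 -> KEEP
r=72=1001000 popcount=2 -> skip
r=73=1001001 popcount=3 -> skip
r=74=1001010 popcount=3 -> skip
r=75=1001011 popcount=4 -> KEEP
r=76=1001100 popcount=3 -> skip
r=77=1001101 popcount=4 -> KEEP
r=78=1001110 popcount=4 -> KEEP
r=79=1001111 popcount=5 -> skip
r=80=1010000 popcount=2 -> skip
r=81=1010001 popcount=3 -> skip
r=82=1010010 popcount=3 -> skip
r=83=1010011 popcount=4 -> KEEP
r=84=1010100 popcount=3 -> skip
r=85=1010101 popcount=4 -> KEEP
r=86=1010110 popcount=4 -> KEEP
r=87=1010111 popcount=5 -> skip
r=88=1011000 popcount=3 -> skip
r=89=1011001 popcount=4 -> KEEP
r=90=1011010 popcount=4 -> KEEP
r=91=1011011 popcount=5 -> skip
r=92=1011100 popcount=4 -> KEEP
r=93=1011101 popcount=5 -> skip
Kept rows: 43 45 46 51 53 54 57 58 60 71 75 77 78 83 85 86 89 90 92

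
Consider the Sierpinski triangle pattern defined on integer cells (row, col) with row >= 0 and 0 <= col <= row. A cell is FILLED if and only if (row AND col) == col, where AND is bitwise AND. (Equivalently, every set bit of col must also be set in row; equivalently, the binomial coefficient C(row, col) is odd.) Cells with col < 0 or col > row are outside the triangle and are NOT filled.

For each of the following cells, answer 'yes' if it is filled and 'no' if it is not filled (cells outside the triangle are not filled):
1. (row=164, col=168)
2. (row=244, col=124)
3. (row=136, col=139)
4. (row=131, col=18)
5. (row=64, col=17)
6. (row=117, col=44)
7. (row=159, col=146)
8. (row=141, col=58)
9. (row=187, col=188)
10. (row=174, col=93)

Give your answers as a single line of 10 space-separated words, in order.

Answer: no no no no no no yes no no no

Derivation:
(164,168): col outside [0, 164] -> not filled
(244,124): row=0b11110100, col=0b1111100, row AND col = 0b1110100 = 116; 116 != 124 -> empty
(136,139): col outside [0, 136] -> not filled
(131,18): row=0b10000011, col=0b10010, row AND col = 0b10 = 2; 2 != 18 -> empty
(64,17): row=0b1000000, col=0b10001, row AND col = 0b0 = 0; 0 != 17 -> empty
(117,44): row=0b1110101, col=0b101100, row AND col = 0b100100 = 36; 36 != 44 -> empty
(159,146): row=0b10011111, col=0b10010010, row AND col = 0b10010010 = 146; 146 == 146 -> filled
(141,58): row=0b10001101, col=0b111010, row AND col = 0b1000 = 8; 8 != 58 -> empty
(187,188): col outside [0, 187] -> not filled
(174,93): row=0b10101110, col=0b1011101, row AND col = 0b1100 = 12; 12 != 93 -> empty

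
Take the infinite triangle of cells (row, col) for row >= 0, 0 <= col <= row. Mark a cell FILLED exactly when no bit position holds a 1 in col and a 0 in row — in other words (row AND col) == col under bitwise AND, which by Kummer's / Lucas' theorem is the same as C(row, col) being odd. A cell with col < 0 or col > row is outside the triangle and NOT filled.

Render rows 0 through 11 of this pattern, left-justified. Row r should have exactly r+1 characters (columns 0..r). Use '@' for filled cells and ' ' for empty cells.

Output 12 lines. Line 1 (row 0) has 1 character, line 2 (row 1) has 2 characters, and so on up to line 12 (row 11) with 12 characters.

Answer: @
@@
@ @
@@@@
@   @
@@  @@
@ @ @ @
@@@@@@@@
@       @
@@      @@
@ @     @ @
@@@@    @@@@

Derivation:
r0=0: @
r1=1: @@
r2=10: @ @
r3=11: @@@@
r4=100: @   @
r5=101: @@  @@
r6=110: @ @ @ @
r7=111: @@@@@@@@
r8=1000: @       @
r9=1001: @@      @@
r10=1010: @ @     @ @
r11=1011: @@@@    @@@@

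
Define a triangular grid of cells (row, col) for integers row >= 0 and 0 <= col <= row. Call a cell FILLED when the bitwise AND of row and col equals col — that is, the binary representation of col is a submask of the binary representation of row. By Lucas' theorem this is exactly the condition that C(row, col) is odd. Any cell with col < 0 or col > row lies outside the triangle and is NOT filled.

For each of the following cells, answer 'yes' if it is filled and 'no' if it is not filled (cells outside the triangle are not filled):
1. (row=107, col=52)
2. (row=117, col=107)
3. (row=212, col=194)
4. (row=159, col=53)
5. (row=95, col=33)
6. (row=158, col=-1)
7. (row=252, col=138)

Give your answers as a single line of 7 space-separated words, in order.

Answer: no no no no no no no

Derivation:
(107,52): row=0b1101011, col=0b110100, row AND col = 0b100000 = 32; 32 != 52 -> empty
(117,107): row=0b1110101, col=0b1101011, row AND col = 0b1100001 = 97; 97 != 107 -> empty
(212,194): row=0b11010100, col=0b11000010, row AND col = 0b11000000 = 192; 192 != 194 -> empty
(159,53): row=0b10011111, col=0b110101, row AND col = 0b10101 = 21; 21 != 53 -> empty
(95,33): row=0b1011111, col=0b100001, row AND col = 0b1 = 1; 1 != 33 -> empty
(158,-1): col outside [0, 158] -> not filled
(252,138): row=0b11111100, col=0b10001010, row AND col = 0b10001000 = 136; 136 != 138 -> empty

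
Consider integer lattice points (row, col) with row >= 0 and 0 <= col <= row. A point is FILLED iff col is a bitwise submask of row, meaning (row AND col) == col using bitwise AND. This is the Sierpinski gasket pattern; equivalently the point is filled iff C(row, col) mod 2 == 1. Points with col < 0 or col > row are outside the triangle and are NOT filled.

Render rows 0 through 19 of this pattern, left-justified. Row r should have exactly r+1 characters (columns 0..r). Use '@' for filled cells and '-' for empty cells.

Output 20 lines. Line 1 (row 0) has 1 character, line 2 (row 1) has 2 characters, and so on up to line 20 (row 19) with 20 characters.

r0=0: @
r1=1: @@
r2=10: @-@
r3=11: @@@@
r4=100: @---@
r5=101: @@--@@
r6=110: @-@-@-@
r7=111: @@@@@@@@
r8=1000: @-------@
r9=1001: @@------@@
r10=1010: @-@-----@-@
r11=1011: @@@@----@@@@
r12=1100: @---@---@---@
r13=1101: @@--@@--@@--@@
r14=1110: @-@-@-@-@-@-@-@
r15=1111: @@@@@@@@@@@@@@@@
r16=10000: @---------------@
r17=10001: @@--------------@@
r18=10010: @-@-------------@-@
r19=10011: @@@@------------@@@@

Answer: @
@@
@-@
@@@@
@---@
@@--@@
@-@-@-@
@@@@@@@@
@-------@
@@------@@
@-@-----@-@
@@@@----@@@@
@---@---@---@
@@--@@--@@--@@
@-@-@-@-@-@-@-@
@@@@@@@@@@@@@@@@
@---------------@
@@--------------@@
@-@-------------@-@
@@@@------------@@@@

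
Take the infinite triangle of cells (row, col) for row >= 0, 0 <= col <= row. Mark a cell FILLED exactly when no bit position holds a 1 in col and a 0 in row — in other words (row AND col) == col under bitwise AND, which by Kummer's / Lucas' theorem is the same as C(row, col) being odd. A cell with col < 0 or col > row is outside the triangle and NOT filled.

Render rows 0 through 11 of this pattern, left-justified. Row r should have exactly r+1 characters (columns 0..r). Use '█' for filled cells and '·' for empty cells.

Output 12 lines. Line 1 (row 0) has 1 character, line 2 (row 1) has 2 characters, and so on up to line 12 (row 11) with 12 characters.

r0=0: █
r1=1: ██
r2=10: █·█
r3=11: ████
r4=100: █···█
r5=101: ██··██
r6=110: █·█·█·█
r7=111: ████████
r8=1000: █·······█
r9=1001: ██······██
r10=1010: █·█·····█·█
r11=1011: ████····████

Answer: █
██
█·█
████
█···█
██··██
█·█·█·█
████████
█·······█
██······██
█·█·····█·█
████····████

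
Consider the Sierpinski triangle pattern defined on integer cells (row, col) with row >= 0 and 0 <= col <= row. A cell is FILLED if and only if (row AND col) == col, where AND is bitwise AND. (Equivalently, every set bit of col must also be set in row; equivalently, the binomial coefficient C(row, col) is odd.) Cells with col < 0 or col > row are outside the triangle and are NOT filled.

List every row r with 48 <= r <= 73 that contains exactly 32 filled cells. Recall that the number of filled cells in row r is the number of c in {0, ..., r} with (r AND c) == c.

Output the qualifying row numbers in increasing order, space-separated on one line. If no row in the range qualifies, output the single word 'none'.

Answer: 55 59 61 62

Derivation:
Row r has 2^popcount(r) filled cells, so we need popcount(r) = log2(32) = 5.
Scan r = 48..73 and keep those with exactly 5 one-bits:
r=48=110000 popcount=2 -> skip
r=49=110001 popcount=3 -> skip
r=50=110010 popcount=3 -> skip
r=51=110011 popcount=4 -> skip
r=52=110100 popcount=3 -> skip
r=53=110101 popcount=4 -> skip
r=54=110110 popcount=4 -> skip
r=55=110111 popcount=5 -> KEEP
r=56=111000 popcount=3 -> skip
r=57=111001 popcount=4 -> skip
r=58=111010 popcount=4 -> skip
r=59=111011 popcount=5 -> KEEP
r=60=111100 popcount=4 -> skip
r=61=111101 popcount=5 -> KEEP
r=62=111110 popcount=5 -> KEEP
r=63=111111 popcount=6 -> skip
r=64=1000000 popcount=1 -> skip
r=65=1000001 popcount=2 -> skip
r=66=1000010 popcount=2 -> skip
r=67=1000011 popcount=3 -> skip
r=68=1000100 popcount=2 -> skip
r=69=1000101 popcount=3 -> skip
r=70=1000110 popcount=3 -> skip
r=71=1000111 popcount=4 -> skip
r=72=1001000 popcount=2 -> skip
r=73=1001001 popcount=3 -> skip
Kept rows: 55 59 61 62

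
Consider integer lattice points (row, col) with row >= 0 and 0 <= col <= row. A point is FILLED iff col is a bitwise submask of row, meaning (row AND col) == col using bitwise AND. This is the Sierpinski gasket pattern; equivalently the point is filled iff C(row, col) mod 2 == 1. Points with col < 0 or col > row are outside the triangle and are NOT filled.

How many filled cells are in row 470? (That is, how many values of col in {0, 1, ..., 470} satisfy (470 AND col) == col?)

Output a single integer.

470 in binary = 111010110
popcount(470) = number of 1-bits in 111010110 = 6
A col c satisfies (470 AND c) == c iff every set bit of c is also set in 470; each of the 6 set bits of 470 can independently be on or off in c.
count = 2^6 = 64

Answer: 64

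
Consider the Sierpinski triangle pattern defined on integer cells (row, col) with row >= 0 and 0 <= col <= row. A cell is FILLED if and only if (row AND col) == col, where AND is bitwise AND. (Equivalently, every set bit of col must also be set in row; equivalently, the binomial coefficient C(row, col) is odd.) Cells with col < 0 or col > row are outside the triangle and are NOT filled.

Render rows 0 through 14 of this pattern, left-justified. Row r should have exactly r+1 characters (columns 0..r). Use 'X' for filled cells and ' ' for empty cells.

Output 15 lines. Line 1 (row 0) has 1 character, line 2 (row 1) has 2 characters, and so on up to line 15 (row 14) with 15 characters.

r0=0: X
r1=1: XX
r2=10: X X
r3=11: XXXX
r4=100: X   X
r5=101: XX  XX
r6=110: X X X X
r7=111: XXXXXXXX
r8=1000: X       X
r9=1001: XX      XX
r10=1010: X X     X X
r11=1011: XXXX    XXXX
r12=1100: X   X   X   X
r13=1101: XX  XX  XX  XX
r14=1110: X X X X X X X X

Answer: X
XX
X X
XXXX
X   X
XX  XX
X X X X
XXXXXXXX
X       X
XX      XX
X X     X X
XXXX    XXXX
X   X   X   X
XX  XX  XX  XX
X X X X X X X X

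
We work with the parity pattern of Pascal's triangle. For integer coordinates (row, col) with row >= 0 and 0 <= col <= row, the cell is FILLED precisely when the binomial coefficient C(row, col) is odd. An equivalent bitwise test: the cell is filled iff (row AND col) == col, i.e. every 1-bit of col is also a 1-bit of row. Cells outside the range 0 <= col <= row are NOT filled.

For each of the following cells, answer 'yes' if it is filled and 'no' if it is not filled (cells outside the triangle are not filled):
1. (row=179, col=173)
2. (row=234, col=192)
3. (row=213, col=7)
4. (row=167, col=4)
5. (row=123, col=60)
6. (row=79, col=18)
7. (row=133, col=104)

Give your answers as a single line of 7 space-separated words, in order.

(179,173): row=0b10110011, col=0b10101101, row AND col = 0b10100001 = 161; 161 != 173 -> empty
(234,192): row=0b11101010, col=0b11000000, row AND col = 0b11000000 = 192; 192 == 192 -> filled
(213,7): row=0b11010101, col=0b111, row AND col = 0b101 = 5; 5 != 7 -> empty
(167,4): row=0b10100111, col=0b100, row AND col = 0b100 = 4; 4 == 4 -> filled
(123,60): row=0b1111011, col=0b111100, row AND col = 0b111000 = 56; 56 != 60 -> empty
(79,18): row=0b1001111, col=0b10010, row AND col = 0b10 = 2; 2 != 18 -> empty
(133,104): row=0b10000101, col=0b1101000, row AND col = 0b0 = 0; 0 != 104 -> empty

Answer: no yes no yes no no no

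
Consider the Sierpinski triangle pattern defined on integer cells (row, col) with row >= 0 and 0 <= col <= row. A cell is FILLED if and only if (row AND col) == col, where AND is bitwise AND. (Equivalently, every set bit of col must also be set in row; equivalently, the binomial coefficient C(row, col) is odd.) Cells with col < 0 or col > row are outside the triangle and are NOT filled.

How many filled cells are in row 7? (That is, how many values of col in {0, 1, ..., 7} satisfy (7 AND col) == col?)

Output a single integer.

Answer: 8

Derivation:
7 in binary = 111
popcount(7) = number of 1-bits in 111 = 3
A col c satisfies (7 AND c) == c iff every set bit of c is also set in 7; each of the 3 set bits of 7 can independently be on or off in c.
count = 2^3 = 8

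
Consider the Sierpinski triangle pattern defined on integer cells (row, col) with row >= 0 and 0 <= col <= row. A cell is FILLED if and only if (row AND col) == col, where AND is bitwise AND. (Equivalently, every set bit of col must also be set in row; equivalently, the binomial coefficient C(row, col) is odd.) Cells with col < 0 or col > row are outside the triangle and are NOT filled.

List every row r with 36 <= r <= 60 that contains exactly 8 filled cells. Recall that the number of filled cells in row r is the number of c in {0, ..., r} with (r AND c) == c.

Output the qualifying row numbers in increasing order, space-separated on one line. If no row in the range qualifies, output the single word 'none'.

Row r has 2^popcount(r) filled cells, so we need popcount(r) = log2(8) = 3.
Scan r = 36..60 and keep those with exactly 3 one-bits:
r=36=100100 popcount=2 -> skip
r=37=100101 popcount=3 -> KEEP
r=38=100110 popcount=3 -> KEEP
r=39=100111 popcount=4 -> skip
r=40=101000 popcount=2 -> skip
r=41=101001 popcount=3 -> KEEP
r=42=101010 popcount=3 -> KEEP
r=43=101011 popcount=4 -> skip
r=44=101100 popcount=3 -> KEEP
r=45=101101 popcount=4 -> skip
r=46=101110 popcount=4 -> skip
r=47=101111 popcount=5 -> skip
r=48=110000 popcount=2 -> skip
r=49=110001 popcount=3 -> KEEP
r=50=110010 popcount=3 -> KEEP
r=51=110011 popcount=4 -> skip
r=52=110100 popcount=3 -> KEEP
r=53=110101 popcount=4 -> skip
r=54=110110 popcount=4 -> skip
r=55=110111 popcount=5 -> skip
r=56=111000 popcount=3 -> KEEP
r=57=111001 popcount=4 -> skip
r=58=111010 popcount=4 -> skip
r=59=111011 popcount=5 -> skip
r=60=111100 popcount=4 -> skip
Kept rows: 37 38 41 42 44 49 50 52 56

Answer: 37 38 41 42 44 49 50 52 56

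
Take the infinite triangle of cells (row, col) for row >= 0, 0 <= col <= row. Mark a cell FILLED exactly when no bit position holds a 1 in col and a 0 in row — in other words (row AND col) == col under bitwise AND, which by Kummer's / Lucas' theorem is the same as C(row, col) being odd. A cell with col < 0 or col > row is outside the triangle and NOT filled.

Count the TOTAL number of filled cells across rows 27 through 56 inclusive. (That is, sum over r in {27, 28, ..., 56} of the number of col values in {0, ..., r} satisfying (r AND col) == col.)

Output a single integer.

Answer: 366

Derivation:
r27=11011 pc4: +16 =16
r28=11100 pc3: +8 =24
r29=11101 pc4: +16 =40
r30=11110 pc4: +16 =56
r31=11111 pc5: +32 =88
r32=100000 pc1: +2 =90
r33=100001 pc2: +4 =94
r34=100010 pc2: +4 =98
r35=100011 pc3: +8 =106
r36=100100 pc2: +4 =110
r37=100101 pc3: +8 =118
r38=100110 pc3: +8 =126
r39=100111 pc4: +16 =142
r40=101000 pc2: +4 =146
r41=101001 pc3: +8 =154
r42=101010 pc3: +8 =162
r43=101011 pc4: +16 =178
r44=101100 pc3: +8 =186
r45=101101 pc4: +16 =202
r46=101110 pc4: +16 =218
r47=101111 pc5: +32 =250
r48=110000 pc2: +4 =254
r49=110001 pc3: +8 =262
r50=110010 pc3: +8 =270
r51=110011 pc4: +16 =286
r52=110100 pc3: +8 =294
r53=110101 pc4: +16 =310
r54=110110 pc4: +16 =326
r55=110111 pc5: +32 =358
r56=111000 pc3: +8 =366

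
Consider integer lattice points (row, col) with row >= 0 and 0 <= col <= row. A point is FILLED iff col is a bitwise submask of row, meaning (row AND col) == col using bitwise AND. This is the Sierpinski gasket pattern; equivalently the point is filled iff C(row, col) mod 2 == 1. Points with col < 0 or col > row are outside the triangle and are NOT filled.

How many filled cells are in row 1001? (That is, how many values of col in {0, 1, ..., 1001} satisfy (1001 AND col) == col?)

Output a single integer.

Answer: 128

Derivation:
1001 in binary = 1111101001
popcount(1001) = number of 1-bits in 1111101001 = 7
A col c satisfies (1001 AND c) == c iff every set bit of c is also set in 1001; each of the 7 set bits of 1001 can independently be on or off in c.
count = 2^7 = 128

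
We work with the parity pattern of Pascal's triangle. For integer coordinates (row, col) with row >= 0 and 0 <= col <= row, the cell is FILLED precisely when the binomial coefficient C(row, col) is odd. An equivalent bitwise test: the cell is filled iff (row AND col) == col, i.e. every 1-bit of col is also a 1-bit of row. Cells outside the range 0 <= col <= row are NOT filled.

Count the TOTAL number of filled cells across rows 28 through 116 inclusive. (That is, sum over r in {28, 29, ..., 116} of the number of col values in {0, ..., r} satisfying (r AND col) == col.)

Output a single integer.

r28=11100 pc3: +8 =8
r29=11101 pc4: +16 =24
r30=11110 pc4: +16 =40
r31=11111 pc5: +32 =72
r32=100000 pc1: +2 =74
r33=100001 pc2: +4 =78
r34=100010 pc2: +4 =82
r35=100011 pc3: +8 =90
r36=100100 pc2: +4 =94
r37=100101 pc3: +8 =102
r38=100110 pc3: +8 =110
r39=100111 pc4: +16 =126
r40=101000 pc2: +4 =130
r41=101001 pc3: +8 =138
r42=101010 pc3: +8 =146
r43=101011 pc4: +16 =162
r44=101100 pc3: +8 =170
r45=101101 pc4: +16 =186
r46=101110 pc4: +16 =202
r47=101111 pc5: +32 =234
r48=110000 pc2: +4 =238
r49=110001 pc3: +8 =246
r50=110010 pc3: +8 =254
r51=110011 pc4: +16 =270
r52=110100 pc3: +8 =278
r53=110101 pc4: +16 =294
r54=110110 pc4: +16 =310
r55=110111 pc5: +32 =342
r56=111000 pc3: +8 =350
r57=111001 pc4: +16 =366
r58=111010 pc4: +16 =382
r59=111011 pc5: +32 =414
r60=111100 pc4: +16 =430
r61=111101 pc5: +32 =462
r62=111110 pc5: +32 =494
r63=111111 pc6: +64 =558
r64=1000000 pc1: +2 =560
r65=1000001 pc2: +4 =564
r66=1000010 pc2: +4 =568
r67=1000011 pc3: +8 =576
r68=1000100 pc2: +4 =580
r69=1000101 pc3: +8 =588
r70=1000110 pc3: +8 =596
r71=1000111 pc4: +16 =612
r72=1001000 pc2: +4 =616
r73=1001001 pc3: +8 =624
r74=1001010 pc3: +8 =632
r75=1001011 pc4: +16 =648
r76=1001100 pc3: +8 =656
r77=1001101 pc4: +16 =672
r78=1001110 pc4: +16 =688
r79=1001111 pc5: +32 =720
r80=1010000 pc2: +4 =724
r81=1010001 pc3: +8 =732
r82=1010010 pc3: +8 =740
r83=1010011 pc4: +16 =756
r84=1010100 pc3: +8 =764
r85=1010101 pc4: +16 =780
r86=1010110 pc4: +16 =796
r87=1010111 pc5: +32 =828
r88=1011000 pc3: +8 =836
r89=1011001 pc4: +16 =852
r90=1011010 pc4: +16 =868
r91=1011011 pc5: +32 =900
r92=1011100 pc4: +16 =916
r93=1011101 pc5: +32 =948
r94=1011110 pc5: +32 =980
r95=1011111 pc6: +64 =1044
r96=1100000 pc2: +4 =1048
r97=1100001 pc3: +8 =1056
r98=1100010 pc3: +8 =1064
r99=1100011 pc4: +16 =1080
r100=1100100 pc3: +8 =1088
r101=1100101 pc4: +16 =1104
r102=1100110 pc4: +16 =1120
r103=1100111 pc5: +32 =1152
r104=1101000 pc3: +8 =1160
r105=1101001 pc4: +16 =1176
r106=1101010 pc4: +16 =1192
r107=1101011 pc5: +32 =1224
r108=1101100 pc4: +16 =1240
r109=1101101 pc5: +32 =1272
r110=1101110 pc5: +32 =1304
r111=1101111 pc6: +64 =1368
r112=1110000 pc3: +8 =1376
r113=1110001 pc4: +16 =1392
r114=1110010 pc4: +16 =1408
r115=1110011 pc5: +32 =1440
r116=1110100 pc4: +16 =1456

Answer: 1456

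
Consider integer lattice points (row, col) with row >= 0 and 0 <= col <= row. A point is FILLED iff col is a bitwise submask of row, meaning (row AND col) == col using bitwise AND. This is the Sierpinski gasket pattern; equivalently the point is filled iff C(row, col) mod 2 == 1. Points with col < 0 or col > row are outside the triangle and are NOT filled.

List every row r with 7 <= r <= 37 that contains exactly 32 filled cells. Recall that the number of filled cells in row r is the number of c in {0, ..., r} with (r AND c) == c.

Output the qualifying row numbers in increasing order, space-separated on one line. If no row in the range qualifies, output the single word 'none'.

Answer: 31

Derivation:
Row r has 2^popcount(r) filled cells, so we need popcount(r) = log2(32) = 5.
Scan r = 7..37 and keep those with exactly 5 one-bits:
r=7=111 popcount=3 -> skip
r=8=1000 popcount=1 -> skip
r=9=1001 popcount=2 -> skip
r=10=1010 popcount=2 -> skip
r=11=1011 popcount=3 -> skip
r=12=1100 popcount=2 -> skip
r=13=1101 popcount=3 -> skip
r=14=1110 popcount=3 -> skip
r=15=1111 popcount=4 -> skip
r=16=10000 popcount=1 -> skip
r=17=10001 popcount=2 -> skip
r=18=10010 popcount=2 -> skip
r=19=10011 popcount=3 -> skip
r=20=10100 popcount=2 -> skip
r=21=10101 popcount=3 -> skip
r=22=10110 popcount=3 -> skip
r=23=10111 popcount=4 -> skip
r=24=11000 popcount=2 -> skip
r=25=11001 popcount=3 -> skip
r=26=11010 popcount=3 -> skip
r=27=11011 popcount=4 -> skip
r=28=11100 popcount=3 -> skip
r=29=11101 popcount=4 -> skip
r=30=11110 popcount=4 -> skip
r=31=11111 popcount=5 -> KEEP
r=32=100000 popcount=1 -> skip
r=33=100001 popcount=2 -> skip
r=34=100010 popcount=2 -> skip
r=35=100011 popcount=3 -> skip
r=36=100100 popcount=2 -> skip
r=37=100101 popcount=3 -> skip
Kept rows: 31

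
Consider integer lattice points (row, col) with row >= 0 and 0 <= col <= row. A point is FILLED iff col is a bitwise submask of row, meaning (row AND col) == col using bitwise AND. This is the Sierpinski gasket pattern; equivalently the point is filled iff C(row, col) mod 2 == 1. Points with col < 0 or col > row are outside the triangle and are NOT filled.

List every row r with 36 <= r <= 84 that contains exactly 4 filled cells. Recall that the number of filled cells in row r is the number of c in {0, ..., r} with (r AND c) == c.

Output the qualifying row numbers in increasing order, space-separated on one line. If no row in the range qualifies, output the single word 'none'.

Answer: 36 40 48 65 66 68 72 80

Derivation:
Row r has 2^popcount(r) filled cells, so we need popcount(r) = log2(4) = 2.
Scan r = 36..84 and keep those with exactly 2 one-bits:
r=36=100100 popcount=2 -> KEEP
r=37=100101 popcount=3 -> skip
r=38=100110 popcount=3 -> skip
r=39=100111 popcount=4 -> skip
r=40=101000 popcount=2 -> KEEP
r=41=101001 popcount=3 -> skip
r=42=101010 popcount=3 -> skip
r=43=101011 popcount=4 -> skip
r=44=101100 popcount=3 -> skip
r=45=101101 popcount=4 -> skip
r=46=101110 popcount=4 -> skip
r=47=101111 popcount=5 -> skip
r=48=110000 popcount=2 -> KEEP
r=49=110001 popcount=3 -> skip
r=50=110010 popcount=3 -> skip
r=51=110011 popcount=4 -> skip
r=52=110100 popcount=3 -> skip
r=53=110101 popcount=4 -> skip
r=54=110110 popcount=4 -> skip
r=55=110111 popcount=5 -> skip
r=56=111000 popcount=3 -> skip
r=57=111001 popcount=4 -> skip
r=58=111010 popcount=4 -> skip
r=59=111011 popcount=5 -> skip
r=60=111100 popcount=4 -> skip
r=61=111101 popcount=5 -> skip
r=62=111110 popcount=5 -> skip
r=63=111111 popcount=6 -> skip
r=64=1000000 popcount=1 -> skip
r=65=1000001 popcount=2 -> KEEP
r=66=1000010 popcount=2 -> KEEP
r=67=1000011 popcount=3 -> skip
r=68=1000100 popcount=2 -> KEEP
r=69=1000101 popcount=3 -> skip
r=70=1000110 popcount=3 -> skip
r=71=1000111 popcount=4 -> skip
r=72=1001000 popcount=2 -> KEEP
r=73=1001001 popcount=3 -> skip
r=74=1001010 popcount=3 -> skip
r=75=1001011 popcount=4 -> skip
r=76=1001100 popcount=3 -> skip
r=77=1001101 popcount=4 -> skip
r=78=1001110 popcount=4 -> skip
r=79=1001111 popcount=5 -> skip
r=80=1010000 popcount=2 -> KEEP
r=81=1010001 popcount=3 -> skip
r=82=1010010 popcount=3 -> skip
r=83=1010011 popcount=4 -> skip
r=84=1010100 popcount=3 -> skip
Kept rows: 36 40 48 65 66 68 72 80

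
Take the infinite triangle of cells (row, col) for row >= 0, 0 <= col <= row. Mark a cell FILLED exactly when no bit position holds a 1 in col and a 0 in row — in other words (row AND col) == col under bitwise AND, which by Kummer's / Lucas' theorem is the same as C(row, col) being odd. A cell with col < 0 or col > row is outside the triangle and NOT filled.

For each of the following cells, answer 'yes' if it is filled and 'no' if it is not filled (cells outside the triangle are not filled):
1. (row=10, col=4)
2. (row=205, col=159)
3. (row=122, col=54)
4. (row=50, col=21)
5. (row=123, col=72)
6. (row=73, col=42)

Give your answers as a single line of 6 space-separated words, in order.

Answer: no no no no yes no

Derivation:
(10,4): row=0b1010, col=0b100, row AND col = 0b0 = 0; 0 != 4 -> empty
(205,159): row=0b11001101, col=0b10011111, row AND col = 0b10001101 = 141; 141 != 159 -> empty
(122,54): row=0b1111010, col=0b110110, row AND col = 0b110010 = 50; 50 != 54 -> empty
(50,21): row=0b110010, col=0b10101, row AND col = 0b10000 = 16; 16 != 21 -> empty
(123,72): row=0b1111011, col=0b1001000, row AND col = 0b1001000 = 72; 72 == 72 -> filled
(73,42): row=0b1001001, col=0b101010, row AND col = 0b1000 = 8; 8 != 42 -> empty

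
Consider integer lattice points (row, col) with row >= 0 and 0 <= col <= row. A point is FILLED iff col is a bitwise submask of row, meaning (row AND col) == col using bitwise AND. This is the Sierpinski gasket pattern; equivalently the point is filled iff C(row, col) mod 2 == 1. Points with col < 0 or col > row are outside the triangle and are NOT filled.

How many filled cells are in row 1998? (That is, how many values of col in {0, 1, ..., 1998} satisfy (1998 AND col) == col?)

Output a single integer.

1998 in binary = 11111001110
popcount(1998) = number of 1-bits in 11111001110 = 8
A col c satisfies (1998 AND c) == c iff every set bit of c is also set in 1998; each of the 8 set bits of 1998 can independently be on or off in c.
count = 2^8 = 256

Answer: 256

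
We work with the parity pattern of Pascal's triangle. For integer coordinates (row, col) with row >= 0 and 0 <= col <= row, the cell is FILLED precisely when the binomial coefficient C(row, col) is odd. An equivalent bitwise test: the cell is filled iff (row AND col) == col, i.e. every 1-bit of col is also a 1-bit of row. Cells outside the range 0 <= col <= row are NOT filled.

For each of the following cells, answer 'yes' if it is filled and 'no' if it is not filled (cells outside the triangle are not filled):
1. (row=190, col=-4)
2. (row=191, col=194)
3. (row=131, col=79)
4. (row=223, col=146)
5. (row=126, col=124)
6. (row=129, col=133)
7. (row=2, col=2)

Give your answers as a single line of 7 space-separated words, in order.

Answer: no no no yes yes no yes

Derivation:
(190,-4): col outside [0, 190] -> not filled
(191,194): col outside [0, 191] -> not filled
(131,79): row=0b10000011, col=0b1001111, row AND col = 0b11 = 3; 3 != 79 -> empty
(223,146): row=0b11011111, col=0b10010010, row AND col = 0b10010010 = 146; 146 == 146 -> filled
(126,124): row=0b1111110, col=0b1111100, row AND col = 0b1111100 = 124; 124 == 124 -> filled
(129,133): col outside [0, 129] -> not filled
(2,2): row=0b10, col=0b10, row AND col = 0b10 = 2; 2 == 2 -> filled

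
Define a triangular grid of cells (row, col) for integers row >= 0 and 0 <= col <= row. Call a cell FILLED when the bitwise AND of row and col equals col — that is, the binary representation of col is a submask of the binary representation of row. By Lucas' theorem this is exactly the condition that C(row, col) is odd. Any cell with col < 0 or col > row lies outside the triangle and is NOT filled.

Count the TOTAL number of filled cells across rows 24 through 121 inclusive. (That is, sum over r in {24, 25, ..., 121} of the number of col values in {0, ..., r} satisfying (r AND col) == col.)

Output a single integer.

Answer: 1668

Derivation:
r24=11000 pc2: +4 =4
r25=11001 pc3: +8 =12
r26=11010 pc3: +8 =20
r27=11011 pc4: +16 =36
r28=11100 pc3: +8 =44
r29=11101 pc4: +16 =60
r30=11110 pc4: +16 =76
r31=11111 pc5: +32 =108
r32=100000 pc1: +2 =110
r33=100001 pc2: +4 =114
r34=100010 pc2: +4 =118
r35=100011 pc3: +8 =126
r36=100100 pc2: +4 =130
r37=100101 pc3: +8 =138
r38=100110 pc3: +8 =146
r39=100111 pc4: +16 =162
r40=101000 pc2: +4 =166
r41=101001 pc3: +8 =174
r42=101010 pc3: +8 =182
r43=101011 pc4: +16 =198
r44=101100 pc3: +8 =206
r45=101101 pc4: +16 =222
r46=101110 pc4: +16 =238
r47=101111 pc5: +32 =270
r48=110000 pc2: +4 =274
r49=110001 pc3: +8 =282
r50=110010 pc3: +8 =290
r51=110011 pc4: +16 =306
r52=110100 pc3: +8 =314
r53=110101 pc4: +16 =330
r54=110110 pc4: +16 =346
r55=110111 pc5: +32 =378
r56=111000 pc3: +8 =386
r57=111001 pc4: +16 =402
r58=111010 pc4: +16 =418
r59=111011 pc5: +32 =450
r60=111100 pc4: +16 =466
r61=111101 pc5: +32 =498
r62=111110 pc5: +32 =530
r63=111111 pc6: +64 =594
r64=1000000 pc1: +2 =596
r65=1000001 pc2: +4 =600
r66=1000010 pc2: +4 =604
r67=1000011 pc3: +8 =612
r68=1000100 pc2: +4 =616
r69=1000101 pc3: +8 =624
r70=1000110 pc3: +8 =632
r71=1000111 pc4: +16 =648
r72=1001000 pc2: +4 =652
r73=1001001 pc3: +8 =660
r74=1001010 pc3: +8 =668
r75=1001011 pc4: +16 =684
r76=1001100 pc3: +8 =692
r77=1001101 pc4: +16 =708
r78=1001110 pc4: +16 =724
r79=1001111 pc5: +32 =756
r80=1010000 pc2: +4 =760
r81=1010001 pc3: +8 =768
r82=1010010 pc3: +8 =776
r83=1010011 pc4: +16 =792
r84=1010100 pc3: +8 =800
r85=1010101 pc4: +16 =816
r86=1010110 pc4: +16 =832
r87=1010111 pc5: +32 =864
r88=1011000 pc3: +8 =872
r89=1011001 pc4: +16 =888
r90=1011010 pc4: +16 =904
r91=1011011 pc5: +32 =936
r92=1011100 pc4: +16 =952
r93=1011101 pc5: +32 =984
r94=1011110 pc5: +32 =1016
r95=1011111 pc6: +64 =1080
r96=1100000 pc2: +4 =1084
r97=1100001 pc3: +8 =1092
r98=1100010 pc3: +8 =1100
r99=1100011 pc4: +16 =1116
r100=1100100 pc3: +8 =1124
r101=1100101 pc4: +16 =1140
r102=1100110 pc4: +16 =1156
r103=1100111 pc5: +32 =1188
r104=1101000 pc3: +8 =1196
r105=1101001 pc4: +16 =1212
r106=1101010 pc4: +16 =1228
r107=1101011 pc5: +32 =1260
r108=1101100 pc4: +16 =1276
r109=1101101 pc5: +32 =1308
r110=1101110 pc5: +32 =1340
r111=1101111 pc6: +64 =1404
r112=1110000 pc3: +8 =1412
r113=1110001 pc4: +16 =1428
r114=1110010 pc4: +16 =1444
r115=1110011 pc5: +32 =1476
r116=1110100 pc4: +16 =1492
r117=1110101 pc5: +32 =1524
r118=1110110 pc5: +32 =1556
r119=1110111 pc6: +64 =1620
r120=1111000 pc4: +16 =1636
r121=1111001 pc5: +32 =1668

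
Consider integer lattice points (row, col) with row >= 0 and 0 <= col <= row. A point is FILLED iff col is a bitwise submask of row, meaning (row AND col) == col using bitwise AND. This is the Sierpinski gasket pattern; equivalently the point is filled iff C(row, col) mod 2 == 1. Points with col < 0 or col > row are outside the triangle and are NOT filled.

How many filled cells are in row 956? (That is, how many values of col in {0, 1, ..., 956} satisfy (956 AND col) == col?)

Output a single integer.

956 in binary = 1110111100
popcount(956) = number of 1-bits in 1110111100 = 7
A col c satisfies (956 AND c) == c iff every set bit of c is also set in 956; each of the 7 set bits of 956 can independently be on or off in c.
count = 2^7 = 128

Answer: 128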